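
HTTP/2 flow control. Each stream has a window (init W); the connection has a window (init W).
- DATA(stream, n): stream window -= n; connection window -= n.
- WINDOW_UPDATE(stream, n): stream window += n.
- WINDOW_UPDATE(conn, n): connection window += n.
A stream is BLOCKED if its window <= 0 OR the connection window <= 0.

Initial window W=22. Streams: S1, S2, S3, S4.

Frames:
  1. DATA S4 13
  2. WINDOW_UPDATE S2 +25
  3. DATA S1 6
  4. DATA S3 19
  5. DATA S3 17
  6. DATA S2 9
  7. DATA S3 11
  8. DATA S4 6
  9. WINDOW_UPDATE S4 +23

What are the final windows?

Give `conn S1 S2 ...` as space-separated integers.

Op 1: conn=9 S1=22 S2=22 S3=22 S4=9 blocked=[]
Op 2: conn=9 S1=22 S2=47 S3=22 S4=9 blocked=[]
Op 3: conn=3 S1=16 S2=47 S3=22 S4=9 blocked=[]
Op 4: conn=-16 S1=16 S2=47 S3=3 S4=9 blocked=[1, 2, 3, 4]
Op 5: conn=-33 S1=16 S2=47 S3=-14 S4=9 blocked=[1, 2, 3, 4]
Op 6: conn=-42 S1=16 S2=38 S3=-14 S4=9 blocked=[1, 2, 3, 4]
Op 7: conn=-53 S1=16 S2=38 S3=-25 S4=9 blocked=[1, 2, 3, 4]
Op 8: conn=-59 S1=16 S2=38 S3=-25 S4=3 blocked=[1, 2, 3, 4]
Op 9: conn=-59 S1=16 S2=38 S3=-25 S4=26 blocked=[1, 2, 3, 4]

Answer: -59 16 38 -25 26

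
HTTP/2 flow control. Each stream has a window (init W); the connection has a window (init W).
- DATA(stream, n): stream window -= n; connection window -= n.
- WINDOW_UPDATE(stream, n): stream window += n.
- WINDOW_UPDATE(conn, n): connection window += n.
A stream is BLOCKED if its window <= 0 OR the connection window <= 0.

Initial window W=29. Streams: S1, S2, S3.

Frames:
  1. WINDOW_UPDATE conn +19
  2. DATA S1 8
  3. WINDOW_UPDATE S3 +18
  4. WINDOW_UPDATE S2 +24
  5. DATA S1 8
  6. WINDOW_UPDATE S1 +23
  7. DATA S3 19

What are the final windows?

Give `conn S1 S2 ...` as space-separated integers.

Op 1: conn=48 S1=29 S2=29 S3=29 blocked=[]
Op 2: conn=40 S1=21 S2=29 S3=29 blocked=[]
Op 3: conn=40 S1=21 S2=29 S3=47 blocked=[]
Op 4: conn=40 S1=21 S2=53 S3=47 blocked=[]
Op 5: conn=32 S1=13 S2=53 S3=47 blocked=[]
Op 6: conn=32 S1=36 S2=53 S3=47 blocked=[]
Op 7: conn=13 S1=36 S2=53 S3=28 blocked=[]

Answer: 13 36 53 28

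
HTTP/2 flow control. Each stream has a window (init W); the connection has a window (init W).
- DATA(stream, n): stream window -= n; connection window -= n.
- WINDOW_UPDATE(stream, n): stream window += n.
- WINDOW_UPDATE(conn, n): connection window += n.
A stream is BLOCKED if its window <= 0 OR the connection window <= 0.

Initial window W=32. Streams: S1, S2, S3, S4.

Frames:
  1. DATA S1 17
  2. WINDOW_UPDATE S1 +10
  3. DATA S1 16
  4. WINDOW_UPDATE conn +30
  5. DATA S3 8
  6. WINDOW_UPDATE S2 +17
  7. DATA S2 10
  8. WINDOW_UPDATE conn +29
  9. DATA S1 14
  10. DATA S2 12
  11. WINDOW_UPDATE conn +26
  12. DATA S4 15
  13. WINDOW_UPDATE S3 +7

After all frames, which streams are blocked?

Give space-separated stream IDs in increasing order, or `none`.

Op 1: conn=15 S1=15 S2=32 S3=32 S4=32 blocked=[]
Op 2: conn=15 S1=25 S2=32 S3=32 S4=32 blocked=[]
Op 3: conn=-1 S1=9 S2=32 S3=32 S4=32 blocked=[1, 2, 3, 4]
Op 4: conn=29 S1=9 S2=32 S3=32 S4=32 blocked=[]
Op 5: conn=21 S1=9 S2=32 S3=24 S4=32 blocked=[]
Op 6: conn=21 S1=9 S2=49 S3=24 S4=32 blocked=[]
Op 7: conn=11 S1=9 S2=39 S3=24 S4=32 blocked=[]
Op 8: conn=40 S1=9 S2=39 S3=24 S4=32 blocked=[]
Op 9: conn=26 S1=-5 S2=39 S3=24 S4=32 blocked=[1]
Op 10: conn=14 S1=-5 S2=27 S3=24 S4=32 blocked=[1]
Op 11: conn=40 S1=-5 S2=27 S3=24 S4=32 blocked=[1]
Op 12: conn=25 S1=-5 S2=27 S3=24 S4=17 blocked=[1]
Op 13: conn=25 S1=-5 S2=27 S3=31 S4=17 blocked=[1]

Answer: S1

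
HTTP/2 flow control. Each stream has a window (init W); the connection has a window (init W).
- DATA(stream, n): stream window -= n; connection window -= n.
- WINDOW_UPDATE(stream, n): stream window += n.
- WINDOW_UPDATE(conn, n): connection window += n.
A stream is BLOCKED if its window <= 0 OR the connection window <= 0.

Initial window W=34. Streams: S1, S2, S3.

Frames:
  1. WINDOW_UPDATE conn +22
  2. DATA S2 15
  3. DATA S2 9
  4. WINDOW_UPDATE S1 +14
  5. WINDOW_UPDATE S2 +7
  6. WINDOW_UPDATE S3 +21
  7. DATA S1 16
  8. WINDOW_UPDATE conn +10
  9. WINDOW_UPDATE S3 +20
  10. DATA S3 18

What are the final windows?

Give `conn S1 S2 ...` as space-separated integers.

Op 1: conn=56 S1=34 S2=34 S3=34 blocked=[]
Op 2: conn=41 S1=34 S2=19 S3=34 blocked=[]
Op 3: conn=32 S1=34 S2=10 S3=34 blocked=[]
Op 4: conn=32 S1=48 S2=10 S3=34 blocked=[]
Op 5: conn=32 S1=48 S2=17 S3=34 blocked=[]
Op 6: conn=32 S1=48 S2=17 S3=55 blocked=[]
Op 7: conn=16 S1=32 S2=17 S3=55 blocked=[]
Op 8: conn=26 S1=32 S2=17 S3=55 blocked=[]
Op 9: conn=26 S1=32 S2=17 S3=75 blocked=[]
Op 10: conn=8 S1=32 S2=17 S3=57 blocked=[]

Answer: 8 32 17 57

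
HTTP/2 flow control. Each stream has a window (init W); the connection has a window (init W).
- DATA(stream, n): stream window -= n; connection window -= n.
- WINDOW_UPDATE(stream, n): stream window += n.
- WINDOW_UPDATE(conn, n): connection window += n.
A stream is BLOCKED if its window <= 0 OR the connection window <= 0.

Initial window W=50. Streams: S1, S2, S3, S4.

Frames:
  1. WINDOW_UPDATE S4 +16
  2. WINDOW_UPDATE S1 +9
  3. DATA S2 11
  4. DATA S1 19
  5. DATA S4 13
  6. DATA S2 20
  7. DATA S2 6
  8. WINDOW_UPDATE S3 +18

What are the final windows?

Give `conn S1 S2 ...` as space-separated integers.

Answer: -19 40 13 68 53

Derivation:
Op 1: conn=50 S1=50 S2=50 S3=50 S4=66 blocked=[]
Op 2: conn=50 S1=59 S2=50 S3=50 S4=66 blocked=[]
Op 3: conn=39 S1=59 S2=39 S3=50 S4=66 blocked=[]
Op 4: conn=20 S1=40 S2=39 S3=50 S4=66 blocked=[]
Op 5: conn=7 S1=40 S2=39 S3=50 S4=53 blocked=[]
Op 6: conn=-13 S1=40 S2=19 S3=50 S4=53 blocked=[1, 2, 3, 4]
Op 7: conn=-19 S1=40 S2=13 S3=50 S4=53 blocked=[1, 2, 3, 4]
Op 8: conn=-19 S1=40 S2=13 S3=68 S4=53 blocked=[1, 2, 3, 4]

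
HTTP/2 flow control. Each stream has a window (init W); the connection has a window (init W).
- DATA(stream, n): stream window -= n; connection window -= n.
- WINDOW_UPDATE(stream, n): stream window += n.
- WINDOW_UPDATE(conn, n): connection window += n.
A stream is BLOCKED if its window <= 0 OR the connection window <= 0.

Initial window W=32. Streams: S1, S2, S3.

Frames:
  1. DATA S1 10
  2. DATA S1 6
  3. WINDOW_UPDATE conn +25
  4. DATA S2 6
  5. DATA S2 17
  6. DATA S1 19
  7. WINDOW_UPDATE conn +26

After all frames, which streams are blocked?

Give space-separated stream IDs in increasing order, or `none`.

Op 1: conn=22 S1=22 S2=32 S3=32 blocked=[]
Op 2: conn=16 S1=16 S2=32 S3=32 blocked=[]
Op 3: conn=41 S1=16 S2=32 S3=32 blocked=[]
Op 4: conn=35 S1=16 S2=26 S3=32 blocked=[]
Op 5: conn=18 S1=16 S2=9 S3=32 blocked=[]
Op 6: conn=-1 S1=-3 S2=9 S3=32 blocked=[1, 2, 3]
Op 7: conn=25 S1=-3 S2=9 S3=32 blocked=[1]

Answer: S1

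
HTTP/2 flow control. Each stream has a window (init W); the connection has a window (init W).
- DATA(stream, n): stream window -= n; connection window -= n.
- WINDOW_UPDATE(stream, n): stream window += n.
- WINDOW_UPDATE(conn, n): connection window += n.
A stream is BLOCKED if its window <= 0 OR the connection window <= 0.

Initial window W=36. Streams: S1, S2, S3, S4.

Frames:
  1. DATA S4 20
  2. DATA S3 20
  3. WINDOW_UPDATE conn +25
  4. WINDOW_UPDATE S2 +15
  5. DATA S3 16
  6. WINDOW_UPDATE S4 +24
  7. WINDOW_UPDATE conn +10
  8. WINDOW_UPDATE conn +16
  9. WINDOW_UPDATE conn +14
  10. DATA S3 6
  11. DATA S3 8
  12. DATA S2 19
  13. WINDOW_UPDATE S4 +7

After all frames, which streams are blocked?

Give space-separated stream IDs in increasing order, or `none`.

Op 1: conn=16 S1=36 S2=36 S3=36 S4=16 blocked=[]
Op 2: conn=-4 S1=36 S2=36 S3=16 S4=16 blocked=[1, 2, 3, 4]
Op 3: conn=21 S1=36 S2=36 S3=16 S4=16 blocked=[]
Op 4: conn=21 S1=36 S2=51 S3=16 S4=16 blocked=[]
Op 5: conn=5 S1=36 S2=51 S3=0 S4=16 blocked=[3]
Op 6: conn=5 S1=36 S2=51 S3=0 S4=40 blocked=[3]
Op 7: conn=15 S1=36 S2=51 S3=0 S4=40 blocked=[3]
Op 8: conn=31 S1=36 S2=51 S3=0 S4=40 blocked=[3]
Op 9: conn=45 S1=36 S2=51 S3=0 S4=40 blocked=[3]
Op 10: conn=39 S1=36 S2=51 S3=-6 S4=40 blocked=[3]
Op 11: conn=31 S1=36 S2=51 S3=-14 S4=40 blocked=[3]
Op 12: conn=12 S1=36 S2=32 S3=-14 S4=40 blocked=[3]
Op 13: conn=12 S1=36 S2=32 S3=-14 S4=47 blocked=[3]

Answer: S3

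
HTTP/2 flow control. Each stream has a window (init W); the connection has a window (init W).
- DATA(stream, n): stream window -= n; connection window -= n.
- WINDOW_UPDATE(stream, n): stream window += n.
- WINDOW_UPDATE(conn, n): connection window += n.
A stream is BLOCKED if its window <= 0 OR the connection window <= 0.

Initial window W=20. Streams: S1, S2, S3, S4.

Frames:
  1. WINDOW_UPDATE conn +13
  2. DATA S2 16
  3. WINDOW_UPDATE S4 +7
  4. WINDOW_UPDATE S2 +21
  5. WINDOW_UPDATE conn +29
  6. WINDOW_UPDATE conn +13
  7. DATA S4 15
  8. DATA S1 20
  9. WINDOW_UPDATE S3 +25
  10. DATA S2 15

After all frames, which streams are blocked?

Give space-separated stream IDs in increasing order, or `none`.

Answer: S1

Derivation:
Op 1: conn=33 S1=20 S2=20 S3=20 S4=20 blocked=[]
Op 2: conn=17 S1=20 S2=4 S3=20 S4=20 blocked=[]
Op 3: conn=17 S1=20 S2=4 S3=20 S4=27 blocked=[]
Op 4: conn=17 S1=20 S2=25 S3=20 S4=27 blocked=[]
Op 5: conn=46 S1=20 S2=25 S3=20 S4=27 blocked=[]
Op 6: conn=59 S1=20 S2=25 S3=20 S4=27 blocked=[]
Op 7: conn=44 S1=20 S2=25 S3=20 S4=12 blocked=[]
Op 8: conn=24 S1=0 S2=25 S3=20 S4=12 blocked=[1]
Op 9: conn=24 S1=0 S2=25 S3=45 S4=12 blocked=[1]
Op 10: conn=9 S1=0 S2=10 S3=45 S4=12 blocked=[1]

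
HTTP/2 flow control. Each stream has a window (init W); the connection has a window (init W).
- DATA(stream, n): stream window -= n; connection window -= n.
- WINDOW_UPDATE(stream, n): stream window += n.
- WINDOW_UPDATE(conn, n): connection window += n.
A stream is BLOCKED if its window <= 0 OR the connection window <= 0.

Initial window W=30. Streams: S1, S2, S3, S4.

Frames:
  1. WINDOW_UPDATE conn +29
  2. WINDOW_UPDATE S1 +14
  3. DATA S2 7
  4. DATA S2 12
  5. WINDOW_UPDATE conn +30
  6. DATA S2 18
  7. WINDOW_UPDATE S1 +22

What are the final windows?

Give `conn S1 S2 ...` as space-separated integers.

Op 1: conn=59 S1=30 S2=30 S3=30 S4=30 blocked=[]
Op 2: conn=59 S1=44 S2=30 S3=30 S4=30 blocked=[]
Op 3: conn=52 S1=44 S2=23 S3=30 S4=30 blocked=[]
Op 4: conn=40 S1=44 S2=11 S3=30 S4=30 blocked=[]
Op 5: conn=70 S1=44 S2=11 S3=30 S4=30 blocked=[]
Op 6: conn=52 S1=44 S2=-7 S3=30 S4=30 blocked=[2]
Op 7: conn=52 S1=66 S2=-7 S3=30 S4=30 blocked=[2]

Answer: 52 66 -7 30 30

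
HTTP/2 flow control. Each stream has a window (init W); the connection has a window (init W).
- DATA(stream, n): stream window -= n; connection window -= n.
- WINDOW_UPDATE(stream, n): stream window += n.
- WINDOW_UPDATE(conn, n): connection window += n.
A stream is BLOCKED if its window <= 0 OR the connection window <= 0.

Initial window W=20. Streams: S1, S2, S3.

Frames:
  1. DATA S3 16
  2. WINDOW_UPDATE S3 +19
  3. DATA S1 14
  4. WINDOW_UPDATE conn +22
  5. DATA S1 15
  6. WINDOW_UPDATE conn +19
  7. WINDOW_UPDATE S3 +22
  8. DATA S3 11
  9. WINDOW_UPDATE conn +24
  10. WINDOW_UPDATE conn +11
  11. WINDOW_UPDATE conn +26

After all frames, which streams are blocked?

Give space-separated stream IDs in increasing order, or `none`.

Answer: S1

Derivation:
Op 1: conn=4 S1=20 S2=20 S3=4 blocked=[]
Op 2: conn=4 S1=20 S2=20 S3=23 blocked=[]
Op 3: conn=-10 S1=6 S2=20 S3=23 blocked=[1, 2, 3]
Op 4: conn=12 S1=6 S2=20 S3=23 blocked=[]
Op 5: conn=-3 S1=-9 S2=20 S3=23 blocked=[1, 2, 3]
Op 6: conn=16 S1=-9 S2=20 S3=23 blocked=[1]
Op 7: conn=16 S1=-9 S2=20 S3=45 blocked=[1]
Op 8: conn=5 S1=-9 S2=20 S3=34 blocked=[1]
Op 9: conn=29 S1=-9 S2=20 S3=34 blocked=[1]
Op 10: conn=40 S1=-9 S2=20 S3=34 blocked=[1]
Op 11: conn=66 S1=-9 S2=20 S3=34 blocked=[1]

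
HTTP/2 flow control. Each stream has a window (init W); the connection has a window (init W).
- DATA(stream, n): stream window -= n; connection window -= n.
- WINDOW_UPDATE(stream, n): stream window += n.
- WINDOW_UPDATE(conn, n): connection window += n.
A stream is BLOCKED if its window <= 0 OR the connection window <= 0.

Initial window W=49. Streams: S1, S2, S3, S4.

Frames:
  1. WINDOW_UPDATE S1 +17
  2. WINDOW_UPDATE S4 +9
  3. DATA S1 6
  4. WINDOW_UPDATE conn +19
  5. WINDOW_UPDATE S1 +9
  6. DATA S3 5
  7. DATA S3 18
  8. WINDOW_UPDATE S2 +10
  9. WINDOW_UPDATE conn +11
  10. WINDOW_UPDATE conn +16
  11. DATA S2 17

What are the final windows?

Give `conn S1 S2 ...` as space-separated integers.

Answer: 49 69 42 26 58

Derivation:
Op 1: conn=49 S1=66 S2=49 S3=49 S4=49 blocked=[]
Op 2: conn=49 S1=66 S2=49 S3=49 S4=58 blocked=[]
Op 3: conn=43 S1=60 S2=49 S3=49 S4=58 blocked=[]
Op 4: conn=62 S1=60 S2=49 S3=49 S4=58 blocked=[]
Op 5: conn=62 S1=69 S2=49 S3=49 S4=58 blocked=[]
Op 6: conn=57 S1=69 S2=49 S3=44 S4=58 blocked=[]
Op 7: conn=39 S1=69 S2=49 S3=26 S4=58 blocked=[]
Op 8: conn=39 S1=69 S2=59 S3=26 S4=58 blocked=[]
Op 9: conn=50 S1=69 S2=59 S3=26 S4=58 blocked=[]
Op 10: conn=66 S1=69 S2=59 S3=26 S4=58 blocked=[]
Op 11: conn=49 S1=69 S2=42 S3=26 S4=58 blocked=[]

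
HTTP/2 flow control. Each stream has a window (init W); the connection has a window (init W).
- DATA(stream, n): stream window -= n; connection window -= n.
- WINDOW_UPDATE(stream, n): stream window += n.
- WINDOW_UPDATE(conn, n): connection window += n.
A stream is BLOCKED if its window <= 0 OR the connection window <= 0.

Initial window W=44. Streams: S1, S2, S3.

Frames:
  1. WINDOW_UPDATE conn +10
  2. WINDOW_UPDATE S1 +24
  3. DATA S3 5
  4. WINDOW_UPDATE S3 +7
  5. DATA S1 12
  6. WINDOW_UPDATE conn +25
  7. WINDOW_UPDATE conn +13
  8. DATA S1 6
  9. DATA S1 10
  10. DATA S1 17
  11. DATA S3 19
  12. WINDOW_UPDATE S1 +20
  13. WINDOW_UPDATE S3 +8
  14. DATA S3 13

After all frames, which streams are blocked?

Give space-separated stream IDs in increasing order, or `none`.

Op 1: conn=54 S1=44 S2=44 S3=44 blocked=[]
Op 2: conn=54 S1=68 S2=44 S3=44 blocked=[]
Op 3: conn=49 S1=68 S2=44 S3=39 blocked=[]
Op 4: conn=49 S1=68 S2=44 S3=46 blocked=[]
Op 5: conn=37 S1=56 S2=44 S3=46 blocked=[]
Op 6: conn=62 S1=56 S2=44 S3=46 blocked=[]
Op 7: conn=75 S1=56 S2=44 S3=46 blocked=[]
Op 8: conn=69 S1=50 S2=44 S3=46 blocked=[]
Op 9: conn=59 S1=40 S2=44 S3=46 blocked=[]
Op 10: conn=42 S1=23 S2=44 S3=46 blocked=[]
Op 11: conn=23 S1=23 S2=44 S3=27 blocked=[]
Op 12: conn=23 S1=43 S2=44 S3=27 blocked=[]
Op 13: conn=23 S1=43 S2=44 S3=35 blocked=[]
Op 14: conn=10 S1=43 S2=44 S3=22 blocked=[]

Answer: none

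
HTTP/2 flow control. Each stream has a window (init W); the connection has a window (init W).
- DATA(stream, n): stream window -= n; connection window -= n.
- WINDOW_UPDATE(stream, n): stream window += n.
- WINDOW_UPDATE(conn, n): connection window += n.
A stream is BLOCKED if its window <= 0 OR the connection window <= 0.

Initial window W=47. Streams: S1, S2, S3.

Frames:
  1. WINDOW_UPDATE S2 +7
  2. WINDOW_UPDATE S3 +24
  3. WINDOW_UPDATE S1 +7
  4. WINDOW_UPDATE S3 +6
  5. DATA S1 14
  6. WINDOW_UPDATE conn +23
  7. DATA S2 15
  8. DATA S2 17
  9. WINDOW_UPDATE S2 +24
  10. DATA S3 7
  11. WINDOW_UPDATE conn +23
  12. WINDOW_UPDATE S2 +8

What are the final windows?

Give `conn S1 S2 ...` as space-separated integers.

Answer: 40 40 54 70

Derivation:
Op 1: conn=47 S1=47 S2=54 S3=47 blocked=[]
Op 2: conn=47 S1=47 S2=54 S3=71 blocked=[]
Op 3: conn=47 S1=54 S2=54 S3=71 blocked=[]
Op 4: conn=47 S1=54 S2=54 S3=77 blocked=[]
Op 5: conn=33 S1=40 S2=54 S3=77 blocked=[]
Op 6: conn=56 S1=40 S2=54 S3=77 blocked=[]
Op 7: conn=41 S1=40 S2=39 S3=77 blocked=[]
Op 8: conn=24 S1=40 S2=22 S3=77 blocked=[]
Op 9: conn=24 S1=40 S2=46 S3=77 blocked=[]
Op 10: conn=17 S1=40 S2=46 S3=70 blocked=[]
Op 11: conn=40 S1=40 S2=46 S3=70 blocked=[]
Op 12: conn=40 S1=40 S2=54 S3=70 blocked=[]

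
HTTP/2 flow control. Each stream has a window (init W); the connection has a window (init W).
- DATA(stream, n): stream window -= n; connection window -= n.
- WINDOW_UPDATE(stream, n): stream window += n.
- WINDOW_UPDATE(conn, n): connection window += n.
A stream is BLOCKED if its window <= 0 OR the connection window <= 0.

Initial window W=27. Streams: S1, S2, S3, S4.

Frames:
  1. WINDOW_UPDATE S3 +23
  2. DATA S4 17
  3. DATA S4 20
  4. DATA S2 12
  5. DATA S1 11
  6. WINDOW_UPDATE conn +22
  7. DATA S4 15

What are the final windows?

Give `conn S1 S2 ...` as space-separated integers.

Answer: -26 16 15 50 -25

Derivation:
Op 1: conn=27 S1=27 S2=27 S3=50 S4=27 blocked=[]
Op 2: conn=10 S1=27 S2=27 S3=50 S4=10 blocked=[]
Op 3: conn=-10 S1=27 S2=27 S3=50 S4=-10 blocked=[1, 2, 3, 4]
Op 4: conn=-22 S1=27 S2=15 S3=50 S4=-10 blocked=[1, 2, 3, 4]
Op 5: conn=-33 S1=16 S2=15 S3=50 S4=-10 blocked=[1, 2, 3, 4]
Op 6: conn=-11 S1=16 S2=15 S3=50 S4=-10 blocked=[1, 2, 3, 4]
Op 7: conn=-26 S1=16 S2=15 S3=50 S4=-25 blocked=[1, 2, 3, 4]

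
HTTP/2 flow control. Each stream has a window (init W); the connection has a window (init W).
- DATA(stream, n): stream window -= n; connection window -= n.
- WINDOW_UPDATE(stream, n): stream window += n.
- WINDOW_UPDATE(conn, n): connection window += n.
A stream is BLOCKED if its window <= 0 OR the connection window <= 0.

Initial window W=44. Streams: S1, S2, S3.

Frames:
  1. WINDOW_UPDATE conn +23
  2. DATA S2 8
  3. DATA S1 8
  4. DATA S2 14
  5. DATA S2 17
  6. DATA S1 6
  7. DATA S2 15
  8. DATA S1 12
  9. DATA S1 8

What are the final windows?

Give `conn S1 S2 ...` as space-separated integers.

Answer: -21 10 -10 44

Derivation:
Op 1: conn=67 S1=44 S2=44 S3=44 blocked=[]
Op 2: conn=59 S1=44 S2=36 S3=44 blocked=[]
Op 3: conn=51 S1=36 S2=36 S3=44 blocked=[]
Op 4: conn=37 S1=36 S2=22 S3=44 blocked=[]
Op 5: conn=20 S1=36 S2=5 S3=44 blocked=[]
Op 6: conn=14 S1=30 S2=5 S3=44 blocked=[]
Op 7: conn=-1 S1=30 S2=-10 S3=44 blocked=[1, 2, 3]
Op 8: conn=-13 S1=18 S2=-10 S3=44 blocked=[1, 2, 3]
Op 9: conn=-21 S1=10 S2=-10 S3=44 blocked=[1, 2, 3]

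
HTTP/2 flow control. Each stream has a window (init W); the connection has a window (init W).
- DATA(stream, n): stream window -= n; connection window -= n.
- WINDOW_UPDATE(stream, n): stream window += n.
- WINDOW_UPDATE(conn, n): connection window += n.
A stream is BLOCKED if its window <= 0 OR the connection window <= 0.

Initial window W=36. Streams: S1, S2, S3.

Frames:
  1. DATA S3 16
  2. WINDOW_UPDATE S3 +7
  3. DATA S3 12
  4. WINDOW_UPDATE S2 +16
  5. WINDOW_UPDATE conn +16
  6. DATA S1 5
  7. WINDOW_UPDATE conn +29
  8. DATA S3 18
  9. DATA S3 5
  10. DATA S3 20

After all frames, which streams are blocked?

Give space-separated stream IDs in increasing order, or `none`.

Op 1: conn=20 S1=36 S2=36 S3=20 blocked=[]
Op 2: conn=20 S1=36 S2=36 S3=27 blocked=[]
Op 3: conn=8 S1=36 S2=36 S3=15 blocked=[]
Op 4: conn=8 S1=36 S2=52 S3=15 blocked=[]
Op 5: conn=24 S1=36 S2=52 S3=15 blocked=[]
Op 6: conn=19 S1=31 S2=52 S3=15 blocked=[]
Op 7: conn=48 S1=31 S2=52 S3=15 blocked=[]
Op 8: conn=30 S1=31 S2=52 S3=-3 blocked=[3]
Op 9: conn=25 S1=31 S2=52 S3=-8 blocked=[3]
Op 10: conn=5 S1=31 S2=52 S3=-28 blocked=[3]

Answer: S3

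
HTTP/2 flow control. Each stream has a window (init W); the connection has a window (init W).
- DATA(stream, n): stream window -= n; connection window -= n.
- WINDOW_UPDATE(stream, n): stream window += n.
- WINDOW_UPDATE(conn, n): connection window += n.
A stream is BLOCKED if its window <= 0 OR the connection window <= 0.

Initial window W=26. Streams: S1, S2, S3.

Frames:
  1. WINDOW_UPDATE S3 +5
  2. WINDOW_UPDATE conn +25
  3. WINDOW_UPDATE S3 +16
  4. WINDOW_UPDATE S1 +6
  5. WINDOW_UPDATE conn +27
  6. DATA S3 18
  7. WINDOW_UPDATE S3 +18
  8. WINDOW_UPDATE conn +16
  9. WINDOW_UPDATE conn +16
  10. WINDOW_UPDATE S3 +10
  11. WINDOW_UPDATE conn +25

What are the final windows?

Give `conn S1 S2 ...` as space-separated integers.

Op 1: conn=26 S1=26 S2=26 S3=31 blocked=[]
Op 2: conn=51 S1=26 S2=26 S3=31 blocked=[]
Op 3: conn=51 S1=26 S2=26 S3=47 blocked=[]
Op 4: conn=51 S1=32 S2=26 S3=47 blocked=[]
Op 5: conn=78 S1=32 S2=26 S3=47 blocked=[]
Op 6: conn=60 S1=32 S2=26 S3=29 blocked=[]
Op 7: conn=60 S1=32 S2=26 S3=47 blocked=[]
Op 8: conn=76 S1=32 S2=26 S3=47 blocked=[]
Op 9: conn=92 S1=32 S2=26 S3=47 blocked=[]
Op 10: conn=92 S1=32 S2=26 S3=57 blocked=[]
Op 11: conn=117 S1=32 S2=26 S3=57 blocked=[]

Answer: 117 32 26 57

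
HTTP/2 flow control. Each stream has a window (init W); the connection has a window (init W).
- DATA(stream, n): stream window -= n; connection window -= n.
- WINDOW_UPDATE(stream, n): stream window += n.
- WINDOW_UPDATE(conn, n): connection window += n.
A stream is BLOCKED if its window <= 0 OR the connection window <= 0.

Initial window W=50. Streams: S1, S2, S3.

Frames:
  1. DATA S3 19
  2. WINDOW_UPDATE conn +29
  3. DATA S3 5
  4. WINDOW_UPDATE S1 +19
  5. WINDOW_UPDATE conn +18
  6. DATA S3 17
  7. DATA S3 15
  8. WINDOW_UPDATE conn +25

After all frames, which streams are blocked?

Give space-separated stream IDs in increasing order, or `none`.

Op 1: conn=31 S1=50 S2=50 S3=31 blocked=[]
Op 2: conn=60 S1=50 S2=50 S3=31 blocked=[]
Op 3: conn=55 S1=50 S2=50 S3=26 blocked=[]
Op 4: conn=55 S1=69 S2=50 S3=26 blocked=[]
Op 5: conn=73 S1=69 S2=50 S3=26 blocked=[]
Op 6: conn=56 S1=69 S2=50 S3=9 blocked=[]
Op 7: conn=41 S1=69 S2=50 S3=-6 blocked=[3]
Op 8: conn=66 S1=69 S2=50 S3=-6 blocked=[3]

Answer: S3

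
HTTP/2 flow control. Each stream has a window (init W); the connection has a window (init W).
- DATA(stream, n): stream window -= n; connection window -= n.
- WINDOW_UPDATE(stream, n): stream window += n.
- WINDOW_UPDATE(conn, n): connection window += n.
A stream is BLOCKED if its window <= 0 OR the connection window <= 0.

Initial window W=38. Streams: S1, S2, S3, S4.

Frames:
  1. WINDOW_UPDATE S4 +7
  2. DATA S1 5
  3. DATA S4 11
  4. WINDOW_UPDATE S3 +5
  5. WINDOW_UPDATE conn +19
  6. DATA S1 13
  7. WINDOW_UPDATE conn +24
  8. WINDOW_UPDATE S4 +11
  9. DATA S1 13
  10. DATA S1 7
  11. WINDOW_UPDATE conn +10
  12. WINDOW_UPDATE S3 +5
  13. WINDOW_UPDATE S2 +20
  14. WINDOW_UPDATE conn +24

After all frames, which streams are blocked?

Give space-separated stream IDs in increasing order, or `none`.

Op 1: conn=38 S1=38 S2=38 S3=38 S4=45 blocked=[]
Op 2: conn=33 S1=33 S2=38 S3=38 S4=45 blocked=[]
Op 3: conn=22 S1=33 S2=38 S3=38 S4=34 blocked=[]
Op 4: conn=22 S1=33 S2=38 S3=43 S4=34 blocked=[]
Op 5: conn=41 S1=33 S2=38 S3=43 S4=34 blocked=[]
Op 6: conn=28 S1=20 S2=38 S3=43 S4=34 blocked=[]
Op 7: conn=52 S1=20 S2=38 S3=43 S4=34 blocked=[]
Op 8: conn=52 S1=20 S2=38 S3=43 S4=45 blocked=[]
Op 9: conn=39 S1=7 S2=38 S3=43 S4=45 blocked=[]
Op 10: conn=32 S1=0 S2=38 S3=43 S4=45 blocked=[1]
Op 11: conn=42 S1=0 S2=38 S3=43 S4=45 blocked=[1]
Op 12: conn=42 S1=0 S2=38 S3=48 S4=45 blocked=[1]
Op 13: conn=42 S1=0 S2=58 S3=48 S4=45 blocked=[1]
Op 14: conn=66 S1=0 S2=58 S3=48 S4=45 blocked=[1]

Answer: S1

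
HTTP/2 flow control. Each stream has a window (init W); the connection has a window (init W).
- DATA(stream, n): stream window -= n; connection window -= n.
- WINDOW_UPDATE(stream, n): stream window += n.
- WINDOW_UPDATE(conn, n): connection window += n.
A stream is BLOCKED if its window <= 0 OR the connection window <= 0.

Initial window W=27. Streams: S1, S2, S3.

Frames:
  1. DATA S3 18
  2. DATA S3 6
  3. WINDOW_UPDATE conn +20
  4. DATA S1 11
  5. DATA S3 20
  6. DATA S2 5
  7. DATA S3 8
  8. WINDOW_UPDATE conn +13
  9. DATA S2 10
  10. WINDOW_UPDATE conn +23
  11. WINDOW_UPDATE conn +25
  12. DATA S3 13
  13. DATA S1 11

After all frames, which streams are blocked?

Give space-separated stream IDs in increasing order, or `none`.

Answer: S3

Derivation:
Op 1: conn=9 S1=27 S2=27 S3=9 blocked=[]
Op 2: conn=3 S1=27 S2=27 S3=3 blocked=[]
Op 3: conn=23 S1=27 S2=27 S3=3 blocked=[]
Op 4: conn=12 S1=16 S2=27 S3=3 blocked=[]
Op 5: conn=-8 S1=16 S2=27 S3=-17 blocked=[1, 2, 3]
Op 6: conn=-13 S1=16 S2=22 S3=-17 blocked=[1, 2, 3]
Op 7: conn=-21 S1=16 S2=22 S3=-25 blocked=[1, 2, 3]
Op 8: conn=-8 S1=16 S2=22 S3=-25 blocked=[1, 2, 3]
Op 9: conn=-18 S1=16 S2=12 S3=-25 blocked=[1, 2, 3]
Op 10: conn=5 S1=16 S2=12 S3=-25 blocked=[3]
Op 11: conn=30 S1=16 S2=12 S3=-25 blocked=[3]
Op 12: conn=17 S1=16 S2=12 S3=-38 blocked=[3]
Op 13: conn=6 S1=5 S2=12 S3=-38 blocked=[3]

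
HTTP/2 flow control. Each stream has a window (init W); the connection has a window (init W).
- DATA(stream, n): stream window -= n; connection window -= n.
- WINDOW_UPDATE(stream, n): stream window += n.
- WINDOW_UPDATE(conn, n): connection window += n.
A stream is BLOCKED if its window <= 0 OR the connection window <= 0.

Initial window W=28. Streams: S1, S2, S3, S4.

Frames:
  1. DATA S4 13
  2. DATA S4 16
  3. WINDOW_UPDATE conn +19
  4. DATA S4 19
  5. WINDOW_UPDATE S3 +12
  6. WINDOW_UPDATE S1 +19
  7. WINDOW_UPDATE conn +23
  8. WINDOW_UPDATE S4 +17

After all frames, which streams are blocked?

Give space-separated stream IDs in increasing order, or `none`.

Op 1: conn=15 S1=28 S2=28 S3=28 S4=15 blocked=[]
Op 2: conn=-1 S1=28 S2=28 S3=28 S4=-1 blocked=[1, 2, 3, 4]
Op 3: conn=18 S1=28 S2=28 S3=28 S4=-1 blocked=[4]
Op 4: conn=-1 S1=28 S2=28 S3=28 S4=-20 blocked=[1, 2, 3, 4]
Op 5: conn=-1 S1=28 S2=28 S3=40 S4=-20 blocked=[1, 2, 3, 4]
Op 6: conn=-1 S1=47 S2=28 S3=40 S4=-20 blocked=[1, 2, 3, 4]
Op 7: conn=22 S1=47 S2=28 S3=40 S4=-20 blocked=[4]
Op 8: conn=22 S1=47 S2=28 S3=40 S4=-3 blocked=[4]

Answer: S4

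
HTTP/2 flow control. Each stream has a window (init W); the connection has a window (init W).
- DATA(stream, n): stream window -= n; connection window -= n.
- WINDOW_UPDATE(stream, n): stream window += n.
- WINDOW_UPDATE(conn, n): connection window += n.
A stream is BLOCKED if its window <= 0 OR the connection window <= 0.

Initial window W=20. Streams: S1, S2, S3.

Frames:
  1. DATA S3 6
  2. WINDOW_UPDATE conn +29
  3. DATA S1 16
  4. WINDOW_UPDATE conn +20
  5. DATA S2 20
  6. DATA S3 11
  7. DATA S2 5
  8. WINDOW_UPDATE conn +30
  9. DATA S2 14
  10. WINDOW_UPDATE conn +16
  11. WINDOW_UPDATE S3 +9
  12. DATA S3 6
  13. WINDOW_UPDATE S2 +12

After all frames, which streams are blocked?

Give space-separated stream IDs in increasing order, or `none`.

Op 1: conn=14 S1=20 S2=20 S3=14 blocked=[]
Op 2: conn=43 S1=20 S2=20 S3=14 blocked=[]
Op 3: conn=27 S1=4 S2=20 S3=14 blocked=[]
Op 4: conn=47 S1=4 S2=20 S3=14 blocked=[]
Op 5: conn=27 S1=4 S2=0 S3=14 blocked=[2]
Op 6: conn=16 S1=4 S2=0 S3=3 blocked=[2]
Op 7: conn=11 S1=4 S2=-5 S3=3 blocked=[2]
Op 8: conn=41 S1=4 S2=-5 S3=3 blocked=[2]
Op 9: conn=27 S1=4 S2=-19 S3=3 blocked=[2]
Op 10: conn=43 S1=4 S2=-19 S3=3 blocked=[2]
Op 11: conn=43 S1=4 S2=-19 S3=12 blocked=[2]
Op 12: conn=37 S1=4 S2=-19 S3=6 blocked=[2]
Op 13: conn=37 S1=4 S2=-7 S3=6 blocked=[2]

Answer: S2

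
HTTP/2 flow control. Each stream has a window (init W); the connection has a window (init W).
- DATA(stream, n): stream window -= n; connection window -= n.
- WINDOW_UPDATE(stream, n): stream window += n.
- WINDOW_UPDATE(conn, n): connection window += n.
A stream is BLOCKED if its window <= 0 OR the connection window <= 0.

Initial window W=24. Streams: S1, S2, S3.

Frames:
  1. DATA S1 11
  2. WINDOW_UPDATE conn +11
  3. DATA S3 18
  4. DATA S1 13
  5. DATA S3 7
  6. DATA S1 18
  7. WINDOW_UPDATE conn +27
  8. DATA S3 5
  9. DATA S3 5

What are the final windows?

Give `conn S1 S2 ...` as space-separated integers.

Op 1: conn=13 S1=13 S2=24 S3=24 blocked=[]
Op 2: conn=24 S1=13 S2=24 S3=24 blocked=[]
Op 3: conn=6 S1=13 S2=24 S3=6 blocked=[]
Op 4: conn=-7 S1=0 S2=24 S3=6 blocked=[1, 2, 3]
Op 5: conn=-14 S1=0 S2=24 S3=-1 blocked=[1, 2, 3]
Op 6: conn=-32 S1=-18 S2=24 S3=-1 blocked=[1, 2, 3]
Op 7: conn=-5 S1=-18 S2=24 S3=-1 blocked=[1, 2, 3]
Op 8: conn=-10 S1=-18 S2=24 S3=-6 blocked=[1, 2, 3]
Op 9: conn=-15 S1=-18 S2=24 S3=-11 blocked=[1, 2, 3]

Answer: -15 -18 24 -11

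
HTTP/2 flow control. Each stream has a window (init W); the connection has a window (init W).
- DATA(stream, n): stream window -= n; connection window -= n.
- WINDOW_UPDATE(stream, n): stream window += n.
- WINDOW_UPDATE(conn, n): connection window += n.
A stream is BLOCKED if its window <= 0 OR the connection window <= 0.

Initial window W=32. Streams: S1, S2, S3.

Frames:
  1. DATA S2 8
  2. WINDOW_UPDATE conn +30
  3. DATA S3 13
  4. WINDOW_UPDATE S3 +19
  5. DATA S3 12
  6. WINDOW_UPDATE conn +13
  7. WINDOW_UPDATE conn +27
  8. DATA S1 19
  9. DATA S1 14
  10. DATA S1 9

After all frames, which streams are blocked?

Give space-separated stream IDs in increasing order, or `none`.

Op 1: conn=24 S1=32 S2=24 S3=32 blocked=[]
Op 2: conn=54 S1=32 S2=24 S3=32 blocked=[]
Op 3: conn=41 S1=32 S2=24 S3=19 blocked=[]
Op 4: conn=41 S1=32 S2=24 S3=38 blocked=[]
Op 5: conn=29 S1=32 S2=24 S3=26 blocked=[]
Op 6: conn=42 S1=32 S2=24 S3=26 blocked=[]
Op 7: conn=69 S1=32 S2=24 S3=26 blocked=[]
Op 8: conn=50 S1=13 S2=24 S3=26 blocked=[]
Op 9: conn=36 S1=-1 S2=24 S3=26 blocked=[1]
Op 10: conn=27 S1=-10 S2=24 S3=26 blocked=[1]

Answer: S1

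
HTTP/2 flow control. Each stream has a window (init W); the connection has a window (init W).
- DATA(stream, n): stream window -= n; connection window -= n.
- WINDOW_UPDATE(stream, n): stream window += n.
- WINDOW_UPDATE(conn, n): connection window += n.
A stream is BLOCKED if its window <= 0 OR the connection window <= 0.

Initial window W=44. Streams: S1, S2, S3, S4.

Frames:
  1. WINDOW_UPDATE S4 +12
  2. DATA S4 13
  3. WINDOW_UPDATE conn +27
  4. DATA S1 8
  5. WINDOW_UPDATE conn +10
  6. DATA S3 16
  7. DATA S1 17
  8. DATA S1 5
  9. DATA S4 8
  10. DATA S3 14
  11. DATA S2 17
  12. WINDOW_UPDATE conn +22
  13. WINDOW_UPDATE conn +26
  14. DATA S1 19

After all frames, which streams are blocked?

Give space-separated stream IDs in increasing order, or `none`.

Answer: S1

Derivation:
Op 1: conn=44 S1=44 S2=44 S3=44 S4=56 blocked=[]
Op 2: conn=31 S1=44 S2=44 S3=44 S4=43 blocked=[]
Op 3: conn=58 S1=44 S2=44 S3=44 S4=43 blocked=[]
Op 4: conn=50 S1=36 S2=44 S3=44 S4=43 blocked=[]
Op 5: conn=60 S1=36 S2=44 S3=44 S4=43 blocked=[]
Op 6: conn=44 S1=36 S2=44 S3=28 S4=43 blocked=[]
Op 7: conn=27 S1=19 S2=44 S3=28 S4=43 blocked=[]
Op 8: conn=22 S1=14 S2=44 S3=28 S4=43 blocked=[]
Op 9: conn=14 S1=14 S2=44 S3=28 S4=35 blocked=[]
Op 10: conn=0 S1=14 S2=44 S3=14 S4=35 blocked=[1, 2, 3, 4]
Op 11: conn=-17 S1=14 S2=27 S3=14 S4=35 blocked=[1, 2, 3, 4]
Op 12: conn=5 S1=14 S2=27 S3=14 S4=35 blocked=[]
Op 13: conn=31 S1=14 S2=27 S3=14 S4=35 blocked=[]
Op 14: conn=12 S1=-5 S2=27 S3=14 S4=35 blocked=[1]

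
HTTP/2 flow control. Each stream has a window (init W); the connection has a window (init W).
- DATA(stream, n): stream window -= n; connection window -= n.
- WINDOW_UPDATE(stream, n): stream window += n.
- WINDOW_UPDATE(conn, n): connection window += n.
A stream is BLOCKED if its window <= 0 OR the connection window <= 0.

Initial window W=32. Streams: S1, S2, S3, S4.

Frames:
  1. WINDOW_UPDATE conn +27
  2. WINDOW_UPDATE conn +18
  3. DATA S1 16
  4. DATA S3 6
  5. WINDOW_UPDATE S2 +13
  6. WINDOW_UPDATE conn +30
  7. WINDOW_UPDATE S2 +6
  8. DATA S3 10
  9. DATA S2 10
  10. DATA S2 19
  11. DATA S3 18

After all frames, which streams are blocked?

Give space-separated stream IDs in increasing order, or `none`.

Answer: S3

Derivation:
Op 1: conn=59 S1=32 S2=32 S3=32 S4=32 blocked=[]
Op 2: conn=77 S1=32 S2=32 S3=32 S4=32 blocked=[]
Op 3: conn=61 S1=16 S2=32 S3=32 S4=32 blocked=[]
Op 4: conn=55 S1=16 S2=32 S3=26 S4=32 blocked=[]
Op 5: conn=55 S1=16 S2=45 S3=26 S4=32 blocked=[]
Op 6: conn=85 S1=16 S2=45 S3=26 S4=32 blocked=[]
Op 7: conn=85 S1=16 S2=51 S3=26 S4=32 blocked=[]
Op 8: conn=75 S1=16 S2=51 S3=16 S4=32 blocked=[]
Op 9: conn=65 S1=16 S2=41 S3=16 S4=32 blocked=[]
Op 10: conn=46 S1=16 S2=22 S3=16 S4=32 blocked=[]
Op 11: conn=28 S1=16 S2=22 S3=-2 S4=32 blocked=[3]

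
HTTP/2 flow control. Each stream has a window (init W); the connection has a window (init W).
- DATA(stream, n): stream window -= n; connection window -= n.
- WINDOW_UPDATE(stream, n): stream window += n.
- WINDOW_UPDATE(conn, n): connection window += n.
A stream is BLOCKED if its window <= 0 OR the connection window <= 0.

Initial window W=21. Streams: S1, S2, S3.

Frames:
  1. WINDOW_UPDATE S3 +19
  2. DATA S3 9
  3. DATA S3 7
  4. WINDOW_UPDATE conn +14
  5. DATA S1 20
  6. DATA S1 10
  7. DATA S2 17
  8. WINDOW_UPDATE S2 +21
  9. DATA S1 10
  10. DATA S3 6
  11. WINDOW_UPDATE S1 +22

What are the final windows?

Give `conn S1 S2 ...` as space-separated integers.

Op 1: conn=21 S1=21 S2=21 S3=40 blocked=[]
Op 2: conn=12 S1=21 S2=21 S3=31 blocked=[]
Op 3: conn=5 S1=21 S2=21 S3=24 blocked=[]
Op 4: conn=19 S1=21 S2=21 S3=24 blocked=[]
Op 5: conn=-1 S1=1 S2=21 S3=24 blocked=[1, 2, 3]
Op 6: conn=-11 S1=-9 S2=21 S3=24 blocked=[1, 2, 3]
Op 7: conn=-28 S1=-9 S2=4 S3=24 blocked=[1, 2, 3]
Op 8: conn=-28 S1=-9 S2=25 S3=24 blocked=[1, 2, 3]
Op 9: conn=-38 S1=-19 S2=25 S3=24 blocked=[1, 2, 3]
Op 10: conn=-44 S1=-19 S2=25 S3=18 blocked=[1, 2, 3]
Op 11: conn=-44 S1=3 S2=25 S3=18 blocked=[1, 2, 3]

Answer: -44 3 25 18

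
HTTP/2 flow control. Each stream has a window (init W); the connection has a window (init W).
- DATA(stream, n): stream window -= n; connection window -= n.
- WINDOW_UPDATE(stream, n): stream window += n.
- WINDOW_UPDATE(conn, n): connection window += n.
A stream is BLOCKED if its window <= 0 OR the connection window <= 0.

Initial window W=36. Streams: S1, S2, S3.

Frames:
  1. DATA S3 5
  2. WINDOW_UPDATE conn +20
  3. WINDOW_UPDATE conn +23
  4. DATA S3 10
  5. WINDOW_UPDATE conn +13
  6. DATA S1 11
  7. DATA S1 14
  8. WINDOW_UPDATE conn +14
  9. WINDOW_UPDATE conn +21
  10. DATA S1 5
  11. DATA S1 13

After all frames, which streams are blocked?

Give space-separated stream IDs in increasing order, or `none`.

Answer: S1

Derivation:
Op 1: conn=31 S1=36 S2=36 S3=31 blocked=[]
Op 2: conn=51 S1=36 S2=36 S3=31 blocked=[]
Op 3: conn=74 S1=36 S2=36 S3=31 blocked=[]
Op 4: conn=64 S1=36 S2=36 S3=21 blocked=[]
Op 5: conn=77 S1=36 S2=36 S3=21 blocked=[]
Op 6: conn=66 S1=25 S2=36 S3=21 blocked=[]
Op 7: conn=52 S1=11 S2=36 S3=21 blocked=[]
Op 8: conn=66 S1=11 S2=36 S3=21 blocked=[]
Op 9: conn=87 S1=11 S2=36 S3=21 blocked=[]
Op 10: conn=82 S1=6 S2=36 S3=21 blocked=[]
Op 11: conn=69 S1=-7 S2=36 S3=21 blocked=[1]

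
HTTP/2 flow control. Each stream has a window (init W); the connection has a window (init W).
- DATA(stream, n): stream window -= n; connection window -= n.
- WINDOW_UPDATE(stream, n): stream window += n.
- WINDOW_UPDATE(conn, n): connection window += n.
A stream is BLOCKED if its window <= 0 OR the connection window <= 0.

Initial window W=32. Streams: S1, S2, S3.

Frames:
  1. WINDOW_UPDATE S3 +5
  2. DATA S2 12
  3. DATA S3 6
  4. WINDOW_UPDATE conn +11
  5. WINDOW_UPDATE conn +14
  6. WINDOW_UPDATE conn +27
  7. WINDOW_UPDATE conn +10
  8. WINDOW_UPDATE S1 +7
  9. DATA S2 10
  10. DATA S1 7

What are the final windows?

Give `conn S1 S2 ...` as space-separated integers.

Answer: 59 32 10 31

Derivation:
Op 1: conn=32 S1=32 S2=32 S3=37 blocked=[]
Op 2: conn=20 S1=32 S2=20 S3=37 blocked=[]
Op 3: conn=14 S1=32 S2=20 S3=31 blocked=[]
Op 4: conn=25 S1=32 S2=20 S3=31 blocked=[]
Op 5: conn=39 S1=32 S2=20 S3=31 blocked=[]
Op 6: conn=66 S1=32 S2=20 S3=31 blocked=[]
Op 7: conn=76 S1=32 S2=20 S3=31 blocked=[]
Op 8: conn=76 S1=39 S2=20 S3=31 blocked=[]
Op 9: conn=66 S1=39 S2=10 S3=31 blocked=[]
Op 10: conn=59 S1=32 S2=10 S3=31 blocked=[]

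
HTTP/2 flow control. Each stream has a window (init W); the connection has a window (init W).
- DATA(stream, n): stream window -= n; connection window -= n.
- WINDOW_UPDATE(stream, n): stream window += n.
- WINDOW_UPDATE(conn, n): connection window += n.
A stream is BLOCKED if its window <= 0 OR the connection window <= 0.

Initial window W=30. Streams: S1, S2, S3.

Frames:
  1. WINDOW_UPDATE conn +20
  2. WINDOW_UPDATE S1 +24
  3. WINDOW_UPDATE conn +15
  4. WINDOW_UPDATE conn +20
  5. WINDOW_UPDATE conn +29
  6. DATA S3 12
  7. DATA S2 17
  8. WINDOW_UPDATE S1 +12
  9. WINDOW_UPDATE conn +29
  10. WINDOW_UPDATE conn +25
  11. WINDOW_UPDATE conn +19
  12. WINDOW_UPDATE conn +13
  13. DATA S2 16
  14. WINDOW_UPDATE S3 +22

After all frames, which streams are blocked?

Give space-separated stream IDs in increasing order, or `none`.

Op 1: conn=50 S1=30 S2=30 S3=30 blocked=[]
Op 2: conn=50 S1=54 S2=30 S3=30 blocked=[]
Op 3: conn=65 S1=54 S2=30 S3=30 blocked=[]
Op 4: conn=85 S1=54 S2=30 S3=30 blocked=[]
Op 5: conn=114 S1=54 S2=30 S3=30 blocked=[]
Op 6: conn=102 S1=54 S2=30 S3=18 blocked=[]
Op 7: conn=85 S1=54 S2=13 S3=18 blocked=[]
Op 8: conn=85 S1=66 S2=13 S3=18 blocked=[]
Op 9: conn=114 S1=66 S2=13 S3=18 blocked=[]
Op 10: conn=139 S1=66 S2=13 S3=18 blocked=[]
Op 11: conn=158 S1=66 S2=13 S3=18 blocked=[]
Op 12: conn=171 S1=66 S2=13 S3=18 blocked=[]
Op 13: conn=155 S1=66 S2=-3 S3=18 blocked=[2]
Op 14: conn=155 S1=66 S2=-3 S3=40 blocked=[2]

Answer: S2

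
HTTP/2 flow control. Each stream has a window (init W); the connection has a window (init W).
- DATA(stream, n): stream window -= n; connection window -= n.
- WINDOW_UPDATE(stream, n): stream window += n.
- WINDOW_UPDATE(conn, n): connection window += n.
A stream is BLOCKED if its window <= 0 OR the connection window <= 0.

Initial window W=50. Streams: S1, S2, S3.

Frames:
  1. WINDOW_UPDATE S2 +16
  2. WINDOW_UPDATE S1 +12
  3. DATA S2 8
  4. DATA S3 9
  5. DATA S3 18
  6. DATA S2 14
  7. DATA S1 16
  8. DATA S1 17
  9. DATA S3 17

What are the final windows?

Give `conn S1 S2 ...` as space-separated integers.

Op 1: conn=50 S1=50 S2=66 S3=50 blocked=[]
Op 2: conn=50 S1=62 S2=66 S3=50 blocked=[]
Op 3: conn=42 S1=62 S2=58 S3=50 blocked=[]
Op 4: conn=33 S1=62 S2=58 S3=41 blocked=[]
Op 5: conn=15 S1=62 S2=58 S3=23 blocked=[]
Op 6: conn=1 S1=62 S2=44 S3=23 blocked=[]
Op 7: conn=-15 S1=46 S2=44 S3=23 blocked=[1, 2, 3]
Op 8: conn=-32 S1=29 S2=44 S3=23 blocked=[1, 2, 3]
Op 9: conn=-49 S1=29 S2=44 S3=6 blocked=[1, 2, 3]

Answer: -49 29 44 6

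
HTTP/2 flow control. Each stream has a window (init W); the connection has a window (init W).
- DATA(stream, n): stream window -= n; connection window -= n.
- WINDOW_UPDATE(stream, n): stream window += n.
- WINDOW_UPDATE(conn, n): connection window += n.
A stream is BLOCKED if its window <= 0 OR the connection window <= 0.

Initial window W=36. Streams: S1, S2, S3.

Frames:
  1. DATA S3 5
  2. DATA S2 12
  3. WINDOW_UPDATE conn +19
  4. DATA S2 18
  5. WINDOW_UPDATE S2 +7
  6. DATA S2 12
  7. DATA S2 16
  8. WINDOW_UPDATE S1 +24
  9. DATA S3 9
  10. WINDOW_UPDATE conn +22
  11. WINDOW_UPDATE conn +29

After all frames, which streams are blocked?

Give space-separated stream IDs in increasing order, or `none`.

Answer: S2

Derivation:
Op 1: conn=31 S1=36 S2=36 S3=31 blocked=[]
Op 2: conn=19 S1=36 S2=24 S3=31 blocked=[]
Op 3: conn=38 S1=36 S2=24 S3=31 blocked=[]
Op 4: conn=20 S1=36 S2=6 S3=31 blocked=[]
Op 5: conn=20 S1=36 S2=13 S3=31 blocked=[]
Op 6: conn=8 S1=36 S2=1 S3=31 blocked=[]
Op 7: conn=-8 S1=36 S2=-15 S3=31 blocked=[1, 2, 3]
Op 8: conn=-8 S1=60 S2=-15 S3=31 blocked=[1, 2, 3]
Op 9: conn=-17 S1=60 S2=-15 S3=22 blocked=[1, 2, 3]
Op 10: conn=5 S1=60 S2=-15 S3=22 blocked=[2]
Op 11: conn=34 S1=60 S2=-15 S3=22 blocked=[2]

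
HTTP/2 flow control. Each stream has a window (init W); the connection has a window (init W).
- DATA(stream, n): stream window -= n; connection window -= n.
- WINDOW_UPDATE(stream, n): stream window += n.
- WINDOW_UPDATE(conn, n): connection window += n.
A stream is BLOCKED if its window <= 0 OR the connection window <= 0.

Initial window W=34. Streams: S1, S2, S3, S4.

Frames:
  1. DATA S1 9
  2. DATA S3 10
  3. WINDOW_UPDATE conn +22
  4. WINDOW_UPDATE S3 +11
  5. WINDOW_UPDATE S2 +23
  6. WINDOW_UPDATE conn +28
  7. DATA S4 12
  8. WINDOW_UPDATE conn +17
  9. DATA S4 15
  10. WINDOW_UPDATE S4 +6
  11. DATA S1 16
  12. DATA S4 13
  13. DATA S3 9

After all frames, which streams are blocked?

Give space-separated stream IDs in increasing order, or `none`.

Op 1: conn=25 S1=25 S2=34 S3=34 S4=34 blocked=[]
Op 2: conn=15 S1=25 S2=34 S3=24 S4=34 blocked=[]
Op 3: conn=37 S1=25 S2=34 S3=24 S4=34 blocked=[]
Op 4: conn=37 S1=25 S2=34 S3=35 S4=34 blocked=[]
Op 5: conn=37 S1=25 S2=57 S3=35 S4=34 blocked=[]
Op 6: conn=65 S1=25 S2=57 S3=35 S4=34 blocked=[]
Op 7: conn=53 S1=25 S2=57 S3=35 S4=22 blocked=[]
Op 8: conn=70 S1=25 S2=57 S3=35 S4=22 blocked=[]
Op 9: conn=55 S1=25 S2=57 S3=35 S4=7 blocked=[]
Op 10: conn=55 S1=25 S2=57 S3=35 S4=13 blocked=[]
Op 11: conn=39 S1=9 S2=57 S3=35 S4=13 blocked=[]
Op 12: conn=26 S1=9 S2=57 S3=35 S4=0 blocked=[4]
Op 13: conn=17 S1=9 S2=57 S3=26 S4=0 blocked=[4]

Answer: S4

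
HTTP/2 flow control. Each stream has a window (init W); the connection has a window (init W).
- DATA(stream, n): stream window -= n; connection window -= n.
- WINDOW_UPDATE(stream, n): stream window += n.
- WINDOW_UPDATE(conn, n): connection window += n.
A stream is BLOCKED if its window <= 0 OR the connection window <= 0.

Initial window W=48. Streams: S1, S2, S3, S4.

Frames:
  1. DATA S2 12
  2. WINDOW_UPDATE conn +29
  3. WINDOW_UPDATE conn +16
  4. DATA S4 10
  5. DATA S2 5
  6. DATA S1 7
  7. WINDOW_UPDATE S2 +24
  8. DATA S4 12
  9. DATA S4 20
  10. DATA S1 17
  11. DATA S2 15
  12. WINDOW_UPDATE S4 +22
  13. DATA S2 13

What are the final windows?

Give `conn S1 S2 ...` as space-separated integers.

Op 1: conn=36 S1=48 S2=36 S3=48 S4=48 blocked=[]
Op 2: conn=65 S1=48 S2=36 S3=48 S4=48 blocked=[]
Op 3: conn=81 S1=48 S2=36 S3=48 S4=48 blocked=[]
Op 4: conn=71 S1=48 S2=36 S3=48 S4=38 blocked=[]
Op 5: conn=66 S1=48 S2=31 S3=48 S4=38 blocked=[]
Op 6: conn=59 S1=41 S2=31 S3=48 S4=38 blocked=[]
Op 7: conn=59 S1=41 S2=55 S3=48 S4=38 blocked=[]
Op 8: conn=47 S1=41 S2=55 S3=48 S4=26 blocked=[]
Op 9: conn=27 S1=41 S2=55 S3=48 S4=6 blocked=[]
Op 10: conn=10 S1=24 S2=55 S3=48 S4=6 blocked=[]
Op 11: conn=-5 S1=24 S2=40 S3=48 S4=6 blocked=[1, 2, 3, 4]
Op 12: conn=-5 S1=24 S2=40 S3=48 S4=28 blocked=[1, 2, 3, 4]
Op 13: conn=-18 S1=24 S2=27 S3=48 S4=28 blocked=[1, 2, 3, 4]

Answer: -18 24 27 48 28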